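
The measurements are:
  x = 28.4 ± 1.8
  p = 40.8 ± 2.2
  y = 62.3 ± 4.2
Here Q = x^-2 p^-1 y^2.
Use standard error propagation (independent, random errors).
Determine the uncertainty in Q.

0.0227

Since Q is a product/quotient, work with relative uncertainties:
  (-2·δx/x)² = (-2×0.0634)² = 0.0161;  (-1·δp/p)² = (-1×0.0539)² = 0.00291;  (2·δy/y)² = (2×0.0674)² = 0.0182
δQ/Q = √(0.0372) = 0.193
Q = 0.118, so δQ = 0.193 × 0.118 = 0.0227.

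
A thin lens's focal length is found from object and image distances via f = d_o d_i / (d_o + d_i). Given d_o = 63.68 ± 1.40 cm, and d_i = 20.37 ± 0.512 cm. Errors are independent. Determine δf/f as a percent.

1.98%

∂f/∂d_o = (d_i/(d_o+d_i))² = 0.0587;  ∂f/∂d_i = (d_o/(d_o+d_i))² = 0.574
δf = √((∂f/∂d_o · δd_o)² + (∂f/∂d_i · δd_i)²) = √(0.00676 + 0.0864) = 0.305 cm
f = 15.43 cm, so δf/f = 0.305/15.43 = 0.0198.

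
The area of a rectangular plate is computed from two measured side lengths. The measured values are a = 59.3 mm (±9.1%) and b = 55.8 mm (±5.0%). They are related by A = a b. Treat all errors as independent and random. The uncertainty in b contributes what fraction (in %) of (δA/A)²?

23.2%

(δA/A)² = (1·δa/a)² + (1·δb/b)²
  a term: (1×0.0910)² = 0.00828
  b term: (1×0.0500)² = 0.00250
Total = 0.0108. Share from b = 0.00250/0.0108 = 0.232.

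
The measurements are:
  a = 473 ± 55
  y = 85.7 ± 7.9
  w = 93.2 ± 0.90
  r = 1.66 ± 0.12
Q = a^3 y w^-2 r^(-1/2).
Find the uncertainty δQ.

Q is a product of powers, so relative uncertainties combine in quadrature:
  (3·δa/a)² = (3×0.116)² = 0.122;  (1·δy/y)² = (1×0.0922)² = 0.00850;  (-2·δw/w)² = (-2×0.00966)² = 0.000373;  (−½·δr/r)² = (-0.5×0.0723)² = 0.00131
δQ/Q = √(0.132) = 0.363
Q = 8.1e+05, so δQ = 0.363 × 8.1e+05 = 2.94e+05.

2.94e+05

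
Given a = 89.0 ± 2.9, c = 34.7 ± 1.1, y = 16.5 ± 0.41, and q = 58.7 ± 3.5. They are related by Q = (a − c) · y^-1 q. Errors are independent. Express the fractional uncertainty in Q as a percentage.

Let u = a − c = 54.3. δu = √(δa² + δc²) = √(8.41 + 1.21) = 3.10, so δu/u = 0.0571.
Q is then a monomial in u, y, q:
δQ/Q = √((δu/u)² + (-1·δy/y)² + (1·δq/q)²) = √(0.00326 + 0.000617 + 0.00356) = 0.0862

8.62%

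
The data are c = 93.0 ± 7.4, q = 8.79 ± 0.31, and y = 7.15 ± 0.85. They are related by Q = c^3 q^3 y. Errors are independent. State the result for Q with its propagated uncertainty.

Each factor contributes (exponent × relative error)² to (δQ/Q)²:
  (3·δc/c)² = (3×0.0796)² = 0.0570;  (3·δq/q)² = (3×0.0353)² = 0.0112;  (1·δy/y)² = (1×0.119)² = 0.0141
δQ/Q = √(0.0823) = 0.287
Q = 3.91e+09, so δQ = 0.287 × 3.91e+09 = 1.12e+09.

(3.91 ± 1.12) × 10^9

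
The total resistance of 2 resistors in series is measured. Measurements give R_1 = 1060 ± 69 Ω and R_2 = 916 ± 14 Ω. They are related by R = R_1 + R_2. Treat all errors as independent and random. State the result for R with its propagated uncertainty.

Sums and differences: (δR)² = Σ (cᵢ δxᵢ)².
  (δR_1)² = 4760;  (δR_2)² = 196
δR = √(4960) = 70.4 Ω
R = 1980 Ω.

1980 ± 70.4 Ω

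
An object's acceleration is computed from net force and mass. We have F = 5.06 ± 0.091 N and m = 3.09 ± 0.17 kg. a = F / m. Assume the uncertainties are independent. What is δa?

0.0948 m/s^2

Relative error in a monomial: (δa/a)² = Σ (nᵢ · δxᵢ/xᵢ)².
  (1·δF/F)² = (1×0.0180)² = 0.000323;  (-1·δm/m)² = (-1×0.0550)² = 0.00303
δa/a = √(0.00335) = 0.0579
a = 1.64 m/s^2, so δa = 0.0579 × 1.64 = 0.0948 m/s^2.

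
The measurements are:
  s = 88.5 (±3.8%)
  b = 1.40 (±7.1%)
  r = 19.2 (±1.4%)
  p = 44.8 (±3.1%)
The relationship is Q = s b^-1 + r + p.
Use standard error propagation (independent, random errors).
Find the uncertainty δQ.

Let w = s·b^-1 = 63.2. δw/w = √((1·δs/s)² + (-1·δb/b)²) = √(0.00144 + 0.00504) = 0.0805, so δw = 5.09.
Q = w + r + p: δQ = √(δw² + δr² + δp²) = √(25.9 + 0.0723 + 1.93) = 5.28

5.28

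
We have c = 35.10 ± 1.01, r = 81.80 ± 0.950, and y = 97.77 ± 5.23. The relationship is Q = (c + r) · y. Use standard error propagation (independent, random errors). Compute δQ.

Let u = c + r = 116.9. δu = √(δc² + δr²) = √(1.02 + 0.902) = 1.39, so δu/u = 0.0119.
Q is then a monomial in u, y:
δQ/Q = √((δu/u)² + (1·δy/y)²) = √(0.000141 + 0.00286) = 0.0548
Q = 11430, so δQ = 0.0548 × 11430 = 626.

626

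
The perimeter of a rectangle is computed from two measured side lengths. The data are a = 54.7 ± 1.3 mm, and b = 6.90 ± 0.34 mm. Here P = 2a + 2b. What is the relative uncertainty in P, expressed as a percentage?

Each term contributes (cᵢ δxᵢ)² to (δP)²:
  (2·δa)² = 6.76;  (2·δb)² = 0.462
δP = √(7.22) = 2.69 mm
P = 123 mm, so δP/P = 2.69/123 = 0.0218.

2.18%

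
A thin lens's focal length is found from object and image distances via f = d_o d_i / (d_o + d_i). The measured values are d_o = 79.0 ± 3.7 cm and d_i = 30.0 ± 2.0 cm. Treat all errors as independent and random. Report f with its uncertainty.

21.7 ± 1.09 cm

∂f/∂d_o = (d_i/(d_o+d_i))² = 0.0758;  ∂f/∂d_i = (d_o/(d_o+d_i))² = 0.525
δf = √((∂f/∂d_o · δd_o)² + (∂f/∂d_i · δd_i)²) = √(0.0786 + 1.10) = 1.09 cm
f = 21.7 cm.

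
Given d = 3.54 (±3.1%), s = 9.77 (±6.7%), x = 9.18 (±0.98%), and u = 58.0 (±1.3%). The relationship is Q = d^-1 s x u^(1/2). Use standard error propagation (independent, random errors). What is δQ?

14.4

Since Q is a product/quotient, work with relative uncertainties:
  (-1·δd/d)² = (-1×0.0310)² = 0.000961;  (1·δs/s)² = (1×0.0670)² = 0.00449;  (1·δx/x)² = (1×0.00980)² = 9.6e-05;  (½·δu/u)² = (0.5×0.0130)² = 4.23e-05
δQ/Q = √(0.00559) = 0.0748
Q = 193, so δQ = 0.0748 × 193 = 14.4.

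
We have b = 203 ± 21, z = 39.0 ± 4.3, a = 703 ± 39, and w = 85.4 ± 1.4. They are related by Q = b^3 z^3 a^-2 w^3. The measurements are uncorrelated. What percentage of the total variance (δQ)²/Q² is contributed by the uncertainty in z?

(δQ/Q)² = (3·δb/b)² + (3·δz/z)² + (-2·δa/a)² + (3·δw/w)²
  b term: (3×0.103)² = 0.0963
  z term: (3×0.110)² = 0.109
  a term: (-2×0.0555)² = 0.0123
  w term: (3×0.0164)² = 0.00242
Total = 0.220. Share from z = 0.109/0.220 = 0.496.

49.6%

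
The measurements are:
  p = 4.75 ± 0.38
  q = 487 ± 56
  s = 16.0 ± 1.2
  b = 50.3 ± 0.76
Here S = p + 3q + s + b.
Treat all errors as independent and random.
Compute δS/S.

Absolute uncertainties add in quadrature for a linear combination:
  (δp)² = 0.144;  (3·δq)² = 28200;  (δs)² = 1.44;  (δb)² = 0.578
δS = √(28200) = 168
S = 1530, so δS/S = 168/1530 = 0.110.

0.110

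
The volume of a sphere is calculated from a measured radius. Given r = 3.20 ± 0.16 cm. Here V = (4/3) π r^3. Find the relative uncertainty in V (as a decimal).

0.150

For a monomial V ∝ r^3, fractional errors add in quadrature:
  (3·δr/r)² = (3×0.0500)² = 0.0225
δV/V = √(0.0225) = 0.150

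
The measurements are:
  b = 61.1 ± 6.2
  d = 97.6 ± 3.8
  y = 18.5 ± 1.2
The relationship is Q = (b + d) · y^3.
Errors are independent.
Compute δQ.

2.01e+05

Let u = b + d = 159. δu = √(δb² + δd²) = √(38.4 + 14.4) = 7.27, so δu/u = 0.0458.
Q is then a monomial in u, y:
δQ/Q = √((δu/u)² + (3·δy/y)²) = √(0.00210 + 0.0379) = 0.200
Q = 1e+06, so δQ = 0.200 × 1e+06 = 2.01e+05.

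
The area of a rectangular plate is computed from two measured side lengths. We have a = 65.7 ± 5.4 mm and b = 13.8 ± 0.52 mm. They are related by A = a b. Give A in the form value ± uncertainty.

A is a product of powers, so relative uncertainties combine in quadrature:
  (1·δa/a)² = (1×0.0822)² = 0.00676;  (1·δb/b)² = (1×0.0377)² = 0.00142
δA/A = √(0.00818) = 0.0904
A = 907 mm^2, so δA = 0.0904 × 907 = 82.0 mm^2.

907 ± 82.0 mm^2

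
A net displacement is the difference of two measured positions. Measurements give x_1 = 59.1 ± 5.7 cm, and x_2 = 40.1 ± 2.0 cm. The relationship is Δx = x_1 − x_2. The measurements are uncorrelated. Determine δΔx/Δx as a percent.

31.8%

Absolute uncertainties add in quadrature for a linear combination:
  (δx_1)² = 32.5;  (δx_2)² = 4.00
δΔx = √(36.5) = 6.04 cm
Δx = 19.0 cm, so δΔx/Δx = 6.04/19.0 = 0.318.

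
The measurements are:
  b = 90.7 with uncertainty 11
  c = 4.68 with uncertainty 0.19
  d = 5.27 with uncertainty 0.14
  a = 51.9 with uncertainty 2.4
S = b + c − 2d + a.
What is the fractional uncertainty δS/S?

Each term contributes (cᵢ δxᵢ)² to (δS)²:
  (δb)² = 121;  (δc)² = 0.0361;  (2·δd)² = 0.0784;  (δa)² = 5.76
δS = √(127) = 11.3
S = 137, so δS/S = 11.3/137 = 0.0824.

0.0824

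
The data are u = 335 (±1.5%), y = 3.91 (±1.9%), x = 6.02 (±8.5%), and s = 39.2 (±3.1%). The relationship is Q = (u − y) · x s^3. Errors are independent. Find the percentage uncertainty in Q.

Let w = u − y = 331. δw = √(δu² + δy²) = √(25.3 + 0.00552) = 5.03, so δw/w = 0.0152.
Q is then a monomial in w, x, s:
δQ/Q = √((δw/w)² + (1·δx/x)² + (3·δs/s)²) = √(0.000230 + 0.00723 + 0.00865) = 0.127

12.7%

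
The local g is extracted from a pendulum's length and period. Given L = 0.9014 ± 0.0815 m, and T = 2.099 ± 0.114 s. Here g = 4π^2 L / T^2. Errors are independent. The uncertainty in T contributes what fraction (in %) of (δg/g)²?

(δg/g)² = (1·δL/L)² + (-2·δT/T)²
  L term: (1×0.0904)² = 0.00817
  T term: (-2×0.0543)² = 0.0118
Total = 0.0200. Share from T = 0.0118/0.0200 = 0.591.

59.1%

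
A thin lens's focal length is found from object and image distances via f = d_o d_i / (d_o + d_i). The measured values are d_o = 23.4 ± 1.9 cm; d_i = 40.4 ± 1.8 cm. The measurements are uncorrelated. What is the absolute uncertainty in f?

∂f/∂d_o = (d_i/(d_o+d_i))² = 0.401;  ∂f/∂d_i = (d_o/(d_o+d_i))² = 0.135
δf = √((∂f/∂d_o · δd_o)² + (∂f/∂d_i · δd_i)²) = √(0.580 + 0.0586) = 0.799 cm

0.799 cm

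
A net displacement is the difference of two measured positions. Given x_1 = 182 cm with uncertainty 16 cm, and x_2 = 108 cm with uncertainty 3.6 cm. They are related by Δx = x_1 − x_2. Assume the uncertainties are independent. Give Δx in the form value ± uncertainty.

Absolute uncertainties add in quadrature for a linear combination:
  (δx_1)² = 256;  (δx_2)² = 13.0
δΔx = √(269) = 16.4 cm
Δx = 74.0 cm.

74.0 ± 16.4 cm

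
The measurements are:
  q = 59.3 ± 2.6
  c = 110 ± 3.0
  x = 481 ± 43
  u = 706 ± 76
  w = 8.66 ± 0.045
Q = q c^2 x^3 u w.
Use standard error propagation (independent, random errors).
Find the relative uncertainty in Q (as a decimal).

0.297

Each factor contributes (exponent × relative error)² to (δQ/Q)²:
  (1·δq/q)² = (1×0.0438)² = 0.00192;  (2·δc/c)² = (2×0.0273)² = 0.00298;  (3·δx/x)² = (3×0.0894)² = 0.0719;  (1·δu/u)² = (1×0.108)² = 0.0116;  (1·δw/w)² = (1×0.00520)² = 2.7e-05
δQ/Q = √(0.0884) = 0.297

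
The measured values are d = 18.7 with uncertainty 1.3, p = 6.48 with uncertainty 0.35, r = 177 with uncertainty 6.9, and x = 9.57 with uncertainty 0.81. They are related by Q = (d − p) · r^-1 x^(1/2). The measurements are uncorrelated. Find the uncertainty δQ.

0.0265

Let u = d − p = 12.2. δu = √(δd² + δp²) = √(1.69 + 0.122) = 1.35, so δu/u = 0.110.
Q is then a monomial in u, r, x:
δQ/Q = √((δu/u)² + (-1·δr/r)² + (½·δx/x)²) = √(0.0121 + 0.00152 + 0.00179) = 0.124
Q = 0.214, so δQ = 0.124 × 0.214 = 0.0265.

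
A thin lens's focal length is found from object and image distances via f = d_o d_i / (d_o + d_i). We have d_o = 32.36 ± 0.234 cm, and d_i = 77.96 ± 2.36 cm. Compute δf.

0.234 cm

∂f/∂d_o = (d_i/(d_o+d_i))² = 0.499;  ∂f/∂d_i = (d_o/(d_o+d_i))² = 0.0860
δf = √((∂f/∂d_o · δd_o)² + (∂f/∂d_i · δd_i)²) = √(0.0137 + 0.0412) = 0.234 cm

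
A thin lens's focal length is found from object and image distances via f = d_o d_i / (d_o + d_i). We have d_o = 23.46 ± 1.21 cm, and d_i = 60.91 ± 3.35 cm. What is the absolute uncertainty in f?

0.682 cm

∂f/∂d_o = (d_i/(d_o+d_i))² = 0.521;  ∂f/∂d_i = (d_o/(d_o+d_i))² = 0.0773
δf = √((∂f/∂d_o · δd_o)² + (∂f/∂d_i · δd_i)²) = √(0.398 + 0.0671) = 0.682 cm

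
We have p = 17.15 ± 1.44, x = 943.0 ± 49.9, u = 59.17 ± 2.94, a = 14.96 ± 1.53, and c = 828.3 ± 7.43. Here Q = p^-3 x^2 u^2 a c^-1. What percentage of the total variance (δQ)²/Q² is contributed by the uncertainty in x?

(δQ/Q)² = (-3·δp/p)² + (2·δx/x)² + (2·δu/u)² + (1·δa/a)² + (-1·δc/c)²
  p term: (-3×0.0840)² = 0.0635
  x term: (2×0.0529)² = 0.0112
  u term: (2×0.0497)² = 0.00988
  a term: (1×0.102)² = 0.0105
  c term: (-1×0.00897)² = 8.05e-05
Total = 0.0951. Share from x = 0.0112/0.0951 = 0.118.

11.8%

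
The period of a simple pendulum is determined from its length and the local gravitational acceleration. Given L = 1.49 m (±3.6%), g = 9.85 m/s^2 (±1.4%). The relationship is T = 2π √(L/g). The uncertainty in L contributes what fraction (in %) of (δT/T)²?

(δT/T)² = (½·δL/L)² + (−½·δg/g)²
  L term: (0.5×0.0360)² = 0.000324
  g term: (-0.5×0.0140)² = 4.9e-05
Total = 0.000373. Share from L = 0.000324/0.000373 = 0.869.

86.9%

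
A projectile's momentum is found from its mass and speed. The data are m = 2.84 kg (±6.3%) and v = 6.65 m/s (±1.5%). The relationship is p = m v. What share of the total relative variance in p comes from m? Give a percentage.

94.6%

(δp/p)² = (1·δm/m)² + (1·δv/v)²
  m term: (1×0.0630)² = 0.00397
  v term: (1×0.0150)² = 0.000225
Total = 0.00419. Share from m = 0.00397/0.00419 = 0.946.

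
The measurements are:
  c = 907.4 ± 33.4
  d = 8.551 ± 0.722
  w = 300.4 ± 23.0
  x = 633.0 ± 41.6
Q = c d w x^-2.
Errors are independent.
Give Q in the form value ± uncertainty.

Products/powers → add relative errors in quadrature, weighted by exponent:
  (1·δc/c)² = (1×0.0368)² = 0.00135;  (1·δd/d)² = (1×0.0844)² = 0.00713;  (1·δw/w)² = (1×0.0766)² = 0.00586;  (-2·δx/x)² = (-2×0.0657)² = 0.0173
δQ/Q = √(0.0316) = 0.178
Q = 5.817, so δQ = 0.178 × 5.817 = 1.03.

5.817 ± 1.03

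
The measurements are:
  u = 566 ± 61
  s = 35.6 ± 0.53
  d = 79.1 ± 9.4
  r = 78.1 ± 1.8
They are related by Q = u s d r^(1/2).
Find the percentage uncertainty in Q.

Q is a product of powers, so relative uncertainties combine in quadrature:
  (1·δu/u)² = (1×0.108)² = 0.0116;  (1·δs/s)² = (1×0.0149)² = 0.000222;  (1·δd/d)² = (1×0.119)² = 0.0141;  (½·δr/r)² = (0.5×0.0230)² = 0.000133
δQ/Q = √(0.0261) = 0.162

16.2%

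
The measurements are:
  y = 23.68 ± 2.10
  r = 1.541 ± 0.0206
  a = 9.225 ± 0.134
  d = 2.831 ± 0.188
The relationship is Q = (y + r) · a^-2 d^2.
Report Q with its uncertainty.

Let u = y + r = 25.22. δu = √(δy² + δr²) = √(4.41 + 0.000424) = 2.10, so δu/u = 0.0833.
Q is then a monomial in u, a, d:
δQ/Q = √((δu/u)² + (-2·δa/a)² + (2·δd/d)²) = √(0.00693 + 0.000844 + 0.0176) = 0.159
Q = 2.375, so δQ = 0.159 × 2.375 = 0.379.

2.375 ± 0.379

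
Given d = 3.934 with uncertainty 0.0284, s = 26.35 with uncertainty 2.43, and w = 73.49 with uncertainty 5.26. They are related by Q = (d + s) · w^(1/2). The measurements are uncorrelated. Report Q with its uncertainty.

259.6 ± 22.8

Let u = d + s = 30.28. δu = √(δd² + δs²) = √(0.000807 + 5.90) = 2.43, so δu/u = 0.0802.
Q is then a monomial in u, w:
δQ/Q = √((δu/u)² + (½·δw/w)²) = √(0.00644 + 0.00128) = 0.0879
Q = 259.6, so δQ = 0.0879 × 259.6 = 22.8.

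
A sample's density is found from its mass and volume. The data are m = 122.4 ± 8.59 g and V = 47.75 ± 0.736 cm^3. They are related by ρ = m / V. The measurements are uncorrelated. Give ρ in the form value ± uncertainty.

Products/powers → add relative errors in quadrature, weighted by exponent:
  (1·δm/m)² = (1×0.0702)² = 0.00493;  (-1·δV/V)² = (-1×0.0154)² = 0.000238
δρ/ρ = √(0.00516) = 0.0719
ρ = 2.563 g/cm^3, so δρ = 0.0719 × 2.563 = 0.184 g/cm^3.

2.563 ± 0.184 g/cm^3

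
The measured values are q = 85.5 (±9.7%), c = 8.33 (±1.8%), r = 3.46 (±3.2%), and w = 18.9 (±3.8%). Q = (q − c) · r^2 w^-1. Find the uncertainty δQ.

6.39

Let u = q − c = 77.2. δu = √(δq² + δc²) = √(68.8 + 0.0225) = 8.29, so δu/u = 0.107.
Q is then a monomial in u, r, w:
δQ/Q = √((δu/u)² + (2·δr/r)² + (-1·δw/w)²) = √(0.0116 + 0.00410 + 0.00144) = 0.131
Q = 48.9, so δQ = 0.131 × 48.9 = 6.39.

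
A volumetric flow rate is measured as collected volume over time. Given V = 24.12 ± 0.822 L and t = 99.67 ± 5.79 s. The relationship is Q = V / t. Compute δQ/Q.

Relative error in a monomial: (δQ/Q)² = Σ (nᵢ · δxᵢ/xᵢ)².
  (1·δV/V)² = (1×0.0341)² = 0.00116;  (-1·δt/t)² = (-1×0.0581)² = 0.00337
δQ/Q = √(0.00454) = 0.0674

0.0674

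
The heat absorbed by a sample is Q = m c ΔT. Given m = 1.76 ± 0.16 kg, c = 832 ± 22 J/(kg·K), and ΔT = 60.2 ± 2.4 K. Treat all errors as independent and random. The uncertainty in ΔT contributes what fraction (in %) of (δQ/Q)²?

15.1%

(δQ/Q)² = (1·δm/m)² + (1·δc/c)² + (1·δΔT/ΔT)²
  m term: (1×0.0909)² = 0.00826
  c term: (1×0.0264)² = 0.000699
  ΔT term: (1×0.0399)² = 0.00159
Total = 0.0106. Share from ΔT = 0.00159/0.0106 = 0.151.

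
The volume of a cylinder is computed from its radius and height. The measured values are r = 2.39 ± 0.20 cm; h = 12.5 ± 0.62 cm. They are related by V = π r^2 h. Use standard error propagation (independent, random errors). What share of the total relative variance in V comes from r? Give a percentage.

(δV/V)² = (2·δr/r)² + (1·δh/h)²
  r term: (2×0.0837)² = 0.0280
  h term: (1×0.0496)² = 0.00246
Total = 0.0305. Share from r = 0.0280/0.0305 = 0.919.

91.9%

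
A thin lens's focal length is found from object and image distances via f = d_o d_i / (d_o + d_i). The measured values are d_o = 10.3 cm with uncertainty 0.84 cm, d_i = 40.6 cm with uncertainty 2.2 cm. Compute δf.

0.542 cm

∂f/∂d_o = (d_i/(d_o+d_i))² = 0.636;  ∂f/∂d_i = (d_o/(d_o+d_i))² = 0.0409
δf = √((∂f/∂d_o · δd_o)² + (∂f/∂d_i · δd_i)²) = √(0.286 + 0.00812) = 0.542 cm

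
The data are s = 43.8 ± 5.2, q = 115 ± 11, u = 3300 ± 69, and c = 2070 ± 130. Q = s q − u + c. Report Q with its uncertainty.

3810 ± 782

Let p = s·q = 5040. δp/p = √((1·δs/s)² + (1·δq/q)²) = √(0.0141 + 0.00915) = 0.152, so δp = 768.
Q = p − u + c: δQ = √(δp² + δu² + δc²) = √(5.9e+05 + 4760 + 16900) = 782
Q = 3810.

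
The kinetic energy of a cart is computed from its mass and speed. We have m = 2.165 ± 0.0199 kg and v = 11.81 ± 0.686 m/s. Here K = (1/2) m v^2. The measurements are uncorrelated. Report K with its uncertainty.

151.0 ± 17.6 J

Since K is a product/quotient, work with relative uncertainties:
  (1·δm/m)² = (1×0.00919)² = 8.45e-05;  (2·δv/v)² = (2×0.0581)² = 0.0135
δK/K = √(0.0136) = 0.117
K = 151.0 J, so δK = 0.117 × 151.0 = 17.6 J.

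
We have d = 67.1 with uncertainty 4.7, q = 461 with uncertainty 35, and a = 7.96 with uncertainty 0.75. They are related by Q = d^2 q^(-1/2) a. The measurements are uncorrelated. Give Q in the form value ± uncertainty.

1670 ± 289

For a monomial Q ∝ d^2, q^(-1/2), a, fractional errors add in quadrature:
  (2·δd/d)² = (2×0.0700)² = 0.0196;  (−½·δq/q)² = (-0.5×0.0759)² = 0.00144;  (1·δa/a)² = (1×0.0942)² = 0.00888
δQ/Q = √(0.0299) = 0.173
Q = 1670, so δQ = 0.173 × 1670 = 289.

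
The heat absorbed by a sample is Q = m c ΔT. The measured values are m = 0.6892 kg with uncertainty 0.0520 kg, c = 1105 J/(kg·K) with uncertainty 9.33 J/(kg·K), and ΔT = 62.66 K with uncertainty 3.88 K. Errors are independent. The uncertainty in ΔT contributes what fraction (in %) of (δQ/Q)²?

(δQ/Q)² = (1·δm/m)² + (1·δc/c)² + (1·δΔT/ΔT)²
  m term: (1×0.0754)² = 0.00569
  c term: (1×0.00844)² = 7.13e-05
  ΔT term: (1×0.0619)² = 0.00383
Total = 0.00960. Share from ΔT = 0.00383/0.00960 = 0.399.

39.9%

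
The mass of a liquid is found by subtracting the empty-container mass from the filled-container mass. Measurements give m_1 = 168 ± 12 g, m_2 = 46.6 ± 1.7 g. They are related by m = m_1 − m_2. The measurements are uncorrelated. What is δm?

Sums and differences: (δm)² = Σ (cᵢ δxᵢ)².
  (δm_1)² = 144;  (δm_2)² = 2.89
δm = √(147) = 12.1 g

12.1 g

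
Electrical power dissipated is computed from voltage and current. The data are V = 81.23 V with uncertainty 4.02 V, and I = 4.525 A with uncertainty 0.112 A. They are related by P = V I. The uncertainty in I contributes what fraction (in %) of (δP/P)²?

20.0%

(δP/P)² = (1·δV/V)² + (1·δI/I)²
  V term: (1×0.0495)² = 0.00245
  I term: (1×0.0248)² = 0.000613
Total = 0.00306. Share from I = 0.000613/0.00306 = 0.200.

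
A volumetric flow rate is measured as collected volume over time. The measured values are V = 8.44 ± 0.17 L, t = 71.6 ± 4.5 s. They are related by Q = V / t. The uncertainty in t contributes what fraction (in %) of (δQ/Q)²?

90.7%

(δQ/Q)² = (1·δV/V)² + (-1·δt/t)²
  V term: (1×0.0201)² = 0.000406
  t term: (-1×0.0628)² = 0.00395
Total = 0.00436. Share from t = 0.00395/0.00436 = 0.907.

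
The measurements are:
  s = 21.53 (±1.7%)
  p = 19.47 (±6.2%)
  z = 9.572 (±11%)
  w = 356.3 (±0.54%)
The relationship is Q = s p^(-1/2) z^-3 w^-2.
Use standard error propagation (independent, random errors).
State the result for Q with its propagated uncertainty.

(4.382 ± 1.46) × 10^-8

For a monomial Q ∝ s, p^(-1/2), z^-3, w^-2, fractional errors add in quadrature:
  (1·δs/s)² = (1×0.0170)² = 0.000289;  (−½·δp/p)² = (-0.5×0.0620)² = 0.000961;  (-3·δz/z)² = (-3×0.110)² = 0.109;  (-2·δw/w)² = (-2×0.00540)² = 0.000117
δQ/Q = √(0.110) = 0.332
Q = 4.382e-08, so δQ = 0.332 × 4.382e-08 = 1.46e-08.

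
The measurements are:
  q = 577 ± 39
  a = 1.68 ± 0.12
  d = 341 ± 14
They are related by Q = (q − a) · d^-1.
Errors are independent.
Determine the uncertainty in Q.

0.134

Let u = q − a = 575. δu = √(δq² + δa²) = √(1520 + 0.0144) = 39.0, so δu/u = 0.0678.
Q is then a monomial in u, d:
δQ/Q = √((δu/u)² + (-1·δd/d)²) = √(0.00460 + 0.00169) = 0.0793
Q = 1.69, so δQ = 0.0793 × 1.69 = 0.134.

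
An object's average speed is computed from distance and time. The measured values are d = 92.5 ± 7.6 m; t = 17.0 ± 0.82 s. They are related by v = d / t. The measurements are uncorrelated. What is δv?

Products/powers → add relative errors in quadrature, weighted by exponent:
  (1·δd/d)² = (1×0.0822)² = 0.00675;  (-1·δt/t)² = (-1×0.0482)² = 0.00233
δv/v = √(0.00908) = 0.0953
v = 5.44 m/s, so δv = 0.0953 × 5.44 = 0.518 m/s.

0.518 m/s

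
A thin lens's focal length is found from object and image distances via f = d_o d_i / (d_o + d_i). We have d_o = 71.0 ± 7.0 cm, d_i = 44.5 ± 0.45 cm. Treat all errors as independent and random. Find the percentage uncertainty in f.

∂f/∂d_o = (d_i/(d_o+d_i))² = 0.148;  ∂f/∂d_i = (d_o/(d_o+d_i))² = 0.378
δf = √((∂f/∂d_o · δd_o)² + (∂f/∂d_i · δd_i)²) = √(1.08 + 0.0289) = 1.05 cm
f = 27.4 cm, so δf/f = 1.05/27.4 = 0.0385.

3.85%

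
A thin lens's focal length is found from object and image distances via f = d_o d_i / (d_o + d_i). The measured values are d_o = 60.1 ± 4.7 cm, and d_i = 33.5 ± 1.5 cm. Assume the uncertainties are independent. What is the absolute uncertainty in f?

0.863 cm

∂f/∂d_o = (d_i/(d_o+d_i))² = 0.128;  ∂f/∂d_i = (d_o/(d_o+d_i))² = 0.412
δf = √((∂f/∂d_o · δd_o)² + (∂f/∂d_i · δd_i)²) = √(0.362 + 0.382) = 0.863 cm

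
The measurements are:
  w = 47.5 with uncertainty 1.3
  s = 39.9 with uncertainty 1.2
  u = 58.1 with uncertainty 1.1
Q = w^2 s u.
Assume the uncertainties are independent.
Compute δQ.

3.41e+05

Since Q is a product/quotient, work with relative uncertainties:
  (2·δw/w)² = (2×0.0274)² = 0.00300;  (1·δs/s)² = (1×0.0301)² = 0.000905;  (1·δu/u)² = (1×0.0189)² = 0.000358
δQ/Q = √(0.00426) = 0.0653
Q = 5.23e+06, so δQ = 0.0653 × 5.23e+06 = 3.41e+05.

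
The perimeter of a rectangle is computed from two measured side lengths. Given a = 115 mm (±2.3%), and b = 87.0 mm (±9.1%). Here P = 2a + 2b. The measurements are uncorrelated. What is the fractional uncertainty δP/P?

0.0413

Sums and differences: (δP)² = Σ (cᵢ δxᵢ)².
  (2·δa)² = 28.0;  (2·δb)² = 251
δP = √(279) = 16.7 mm
P = 404 mm, so δP/P = 16.7/404 = 0.0413.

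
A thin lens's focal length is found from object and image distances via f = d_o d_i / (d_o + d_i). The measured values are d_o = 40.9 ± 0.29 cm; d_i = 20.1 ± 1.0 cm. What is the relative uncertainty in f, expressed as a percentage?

3.34%

∂f/∂d_o = (d_i/(d_o+d_i))² = 0.109;  ∂f/∂d_i = (d_o/(d_o+d_i))² = 0.450
δf = √((∂f/∂d_o · δd_o)² + (∂f/∂d_i · δd_i)²) = √(0.000991 + 0.202) = 0.451 cm
f = 13.5 cm, so δf/f = 0.451/13.5 = 0.0334.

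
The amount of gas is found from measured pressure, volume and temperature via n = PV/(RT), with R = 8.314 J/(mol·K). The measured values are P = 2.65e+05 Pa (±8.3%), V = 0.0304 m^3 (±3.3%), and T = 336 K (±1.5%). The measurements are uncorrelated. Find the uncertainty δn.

Relative error in a monomial: (δn/n)² = Σ (nᵢ · δxᵢ/xᵢ)².
  (1·δP/P)² = (1×0.0830)² = 0.00689;  (1·δV/V)² = (1×0.0330)² = 0.00109;  (-1·δT/T)² = (-1×0.0150)² = 0.000225
δn/n = √(0.00820) = 0.0906
n = 2.88 mol, so δn = 0.0906 × 2.88 = 0.261 mol.

0.261 mol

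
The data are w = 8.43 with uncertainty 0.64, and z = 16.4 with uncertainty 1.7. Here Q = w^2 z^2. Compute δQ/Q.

0.257

Relative error in a monomial: (δQ/Q)² = Σ (nᵢ · δxᵢ/xᵢ)².
  (2·δw/w)² = (2×0.0759)² = 0.0231;  (2·δz/z)² = (2×0.104)² = 0.0430
δQ/Q = √(0.0660) = 0.257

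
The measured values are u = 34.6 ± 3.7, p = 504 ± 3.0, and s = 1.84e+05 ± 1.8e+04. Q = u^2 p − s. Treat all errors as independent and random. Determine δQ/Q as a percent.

31.1%

Let w = u^2·p = 6.03e+05. δw/w = √((2·δu/u)² + (1·δp/p)²) = √(0.0457 + 3.54e-05) = 0.214, so δw = 1.29e+05.
Q = w − s: δQ = √(δw² + δs²) = √(1.67e+10 + 3.24e+08) = 1.3e+05
Q = 4.19e+05, so δQ/Q = 1.3e+05/4.19e+05 = 0.311.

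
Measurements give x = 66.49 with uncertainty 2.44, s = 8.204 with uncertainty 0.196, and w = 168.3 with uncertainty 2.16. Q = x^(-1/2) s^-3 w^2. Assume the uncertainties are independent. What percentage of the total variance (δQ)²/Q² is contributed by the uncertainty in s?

83.8%

(δQ/Q)² = (−½·δx/x)² + (-3·δs/s)² + (2·δw/w)²
  x term: (-0.5×0.0367)² = 0.000337
  s term: (-3×0.0239)² = 0.00514
  w term: (2×0.0128)² = 0.000659
Total = 0.00613. Share from s = 0.00514/0.00613 = 0.838.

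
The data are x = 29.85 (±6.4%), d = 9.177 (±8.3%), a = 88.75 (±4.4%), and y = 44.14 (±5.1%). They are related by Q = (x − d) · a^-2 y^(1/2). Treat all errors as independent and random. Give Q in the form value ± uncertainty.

Let u = x − d = 20.67. δu = √(δx² + δd²) = √(3.65 + 0.580) = 2.06, so δu/u = 0.0995.
Q is then a monomial in u, a, y:
δQ/Q = √((δu/u)² + (-2·δa/a)² + (½·δy/y)²) = √(0.00990 + 0.00774 + 0.000650) = 0.135
Q = 0.01744, so δQ = 0.135 × 0.01744 = 0.00236.

0.01744 ± 0.00236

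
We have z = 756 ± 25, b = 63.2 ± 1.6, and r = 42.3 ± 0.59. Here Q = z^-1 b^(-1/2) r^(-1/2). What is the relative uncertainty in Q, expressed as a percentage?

3.61%

Since Q is a product/quotient, work with relative uncertainties:
  (-1·δz/z)² = (-1×0.0331)² = 0.00109;  (−½·δb/b)² = (-0.5×0.0253)² = 0.000160;  (−½·δr/r)² = (-0.5×0.0139)² = 4.86e-05
δQ/Q = √(0.00130) = 0.0361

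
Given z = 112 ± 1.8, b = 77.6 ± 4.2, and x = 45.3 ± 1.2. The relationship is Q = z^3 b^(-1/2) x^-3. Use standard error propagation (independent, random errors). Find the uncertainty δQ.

0.166

Each factor contributes (exponent × relative error)² to (δQ/Q)²:
  (3·δz/z)² = (3×0.0161)² = 0.00232;  (−½·δb/b)² = (-0.5×0.0541)² = 0.000732;  (-3·δx/x)² = (-3×0.0265)² = 0.00632
δQ/Q = √(0.00937) = 0.0968
Q = 1.72, so δQ = 0.0968 × 1.72 = 0.166.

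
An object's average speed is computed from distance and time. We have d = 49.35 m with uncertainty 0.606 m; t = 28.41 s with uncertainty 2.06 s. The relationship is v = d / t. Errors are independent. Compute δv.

0.128 m/s

Each factor contributes (exponent × relative error)² to (δv/v)²:
  (1·δd/d)² = (1×0.0123)² = 0.000151;  (-1·δt/t)² = (-1×0.0725)² = 0.00526
δv/v = √(0.00541) = 0.0735
v = 1.737 m/s, so δv = 0.0735 × 1.737 = 0.128 m/s.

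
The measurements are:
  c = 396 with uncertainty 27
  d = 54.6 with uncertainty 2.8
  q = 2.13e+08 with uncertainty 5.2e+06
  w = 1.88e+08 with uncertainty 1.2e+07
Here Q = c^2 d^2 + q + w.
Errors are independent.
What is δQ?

8.08e+07

Let p = c^2·d^2 = 4.67e+08. δp/p = √((2·δc/c)² + (2·δd/d)²) = √(0.0186 + 0.0105) = 0.171, so δp = 7.98e+07.
Q = p + q + w: δQ = √(δp² + δq² + δw²) = √(6.36e+15 + 2.7e+13 + 1.44e+14) = 8.08e+07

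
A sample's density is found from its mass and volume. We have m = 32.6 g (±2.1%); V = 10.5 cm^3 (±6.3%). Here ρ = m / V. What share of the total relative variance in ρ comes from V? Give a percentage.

(δρ/ρ)² = (1·δm/m)² + (-1·δV/V)²
  m term: (1×0.0210)² = 0.000441
  V term: (-1×0.0630)² = 0.00397
Total = 0.00441. Share from V = 0.00397/0.00441 = 0.900.

90.0%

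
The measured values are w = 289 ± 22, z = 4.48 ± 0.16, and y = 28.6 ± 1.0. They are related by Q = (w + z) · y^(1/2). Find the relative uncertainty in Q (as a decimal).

Let u = w + z = 293. δu = √(δw² + δz²) = √(484 + 0.0256) = 22.0, so δu/u = 0.0750.
Q is then a monomial in u, y:
δQ/Q = √((δu/u)² + (½·δy/y)²) = √(0.00562 + 0.000306) = 0.0770

0.0770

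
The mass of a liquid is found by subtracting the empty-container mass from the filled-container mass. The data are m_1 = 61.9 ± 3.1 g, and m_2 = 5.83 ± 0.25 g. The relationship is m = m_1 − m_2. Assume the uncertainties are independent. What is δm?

For a sum/difference, combine absolute errors in quadrature:
  (δm_1)² = 9.61;  (δm_2)² = 0.0625
δm = √(9.67) = 3.11 g

3.11 g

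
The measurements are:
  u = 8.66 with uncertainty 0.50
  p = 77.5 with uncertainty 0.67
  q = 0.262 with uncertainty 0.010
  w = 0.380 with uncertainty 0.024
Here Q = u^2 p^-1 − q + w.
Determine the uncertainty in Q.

Let h = u^2·p^-1 = 0.968. δh/h = √((2·δu/u)² + (-1·δp/p)²) = √(0.0133 + 7.47e-05) = 0.116, so δh = 0.112.
Q = h − q + w: δQ = √(δh² + δq² + δw²) = √(0.0126 + 0.000100 + 0.000576) = 0.115

0.115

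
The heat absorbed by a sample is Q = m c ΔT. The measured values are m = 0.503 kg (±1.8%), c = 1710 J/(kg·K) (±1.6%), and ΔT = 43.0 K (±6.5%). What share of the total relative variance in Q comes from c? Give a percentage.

5.33%

(δQ/Q)² = (1·δm/m)² + (1·δc/c)² + (1·δΔT/ΔT)²
  m term: (1×0.0180)² = 0.000324
  c term: (1×0.0160)² = 0.000256
  ΔT term: (1×0.0650)² = 0.00423
Total = 0.00481. Share from c = 0.000256/0.00481 = 0.0533.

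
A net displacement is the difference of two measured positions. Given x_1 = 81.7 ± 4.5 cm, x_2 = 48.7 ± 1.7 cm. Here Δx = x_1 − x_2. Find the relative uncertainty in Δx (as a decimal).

Absolute uncertainties add in quadrature for a linear combination:
  (δx_1)² = 20.2;  (δx_2)² = 2.89
δΔx = √(23.1) = 4.81 cm
Δx = 33.0 cm, so δΔx/Δx = 4.81/33.0 = 0.146.

0.146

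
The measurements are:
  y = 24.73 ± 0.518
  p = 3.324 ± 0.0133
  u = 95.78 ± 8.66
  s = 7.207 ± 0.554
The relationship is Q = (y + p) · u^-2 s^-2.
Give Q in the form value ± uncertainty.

(5.888 ± 1.40) × 10^-5

Let w = y + p = 28.05. δw = √(δy² + δp²) = √(0.268 + 0.000177) = 0.518, so δw/w = 0.0185.
Q is then a monomial in w, u, s:
δQ/Q = √((δw/w)² + (-2·δu/u)² + (-2·δs/s)²) = √(0.000341 + 0.0327 + 0.0236) = 0.238
Q = 5.888e-05, so δQ = 0.238 × 5.888e-05 = 1.4e-05.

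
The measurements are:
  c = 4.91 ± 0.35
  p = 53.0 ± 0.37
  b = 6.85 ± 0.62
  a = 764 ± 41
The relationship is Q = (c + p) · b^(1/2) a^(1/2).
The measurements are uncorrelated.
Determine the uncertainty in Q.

Let u = c + p = 57.9. δu = √(δc² + δp²) = √(0.122 + 0.137) = 0.509, so δu/u = 0.00879.
Q is then a monomial in u, b, a:
δQ/Q = √((δu/u)² + (½·δb/b)² + (½·δa/a)²) = √(7.74e-05 + 0.00205 + 0.000720) = 0.0533
Q = 4190, so δQ = 0.0533 × 4190 = 223.

223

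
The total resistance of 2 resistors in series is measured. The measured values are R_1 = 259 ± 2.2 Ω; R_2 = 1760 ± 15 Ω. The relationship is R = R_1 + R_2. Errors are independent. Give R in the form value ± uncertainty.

For a sum/difference, combine absolute errors in quadrature:
  (δR_1)² = 4.84;  (δR_2)² = 225
δR = √(230) = 15.2 Ω
R = 2020 Ω.

2020 ± 15.2 Ω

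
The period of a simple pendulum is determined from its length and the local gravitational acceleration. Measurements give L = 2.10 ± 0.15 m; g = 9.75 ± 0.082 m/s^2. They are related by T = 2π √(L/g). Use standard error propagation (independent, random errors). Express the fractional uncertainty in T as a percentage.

3.60%

Relative error in a monomial: (δT/T)² = Σ (nᵢ · δxᵢ/xᵢ)².
  (½·δL/L)² = (0.5×0.0714)² = 0.00128;  (−½·δg/g)² = (-0.5×0.00841)² = 1.77e-05
δT/T = √(0.00129) = 0.0360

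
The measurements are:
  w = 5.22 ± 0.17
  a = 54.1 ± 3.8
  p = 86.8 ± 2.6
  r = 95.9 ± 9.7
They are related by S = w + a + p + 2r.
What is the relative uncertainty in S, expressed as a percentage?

Sums and differences: (δS)² = Σ (cᵢ δxᵢ)².
  (δw)² = 0.0289;  (δa)² = 14.4;  (δp)² = 6.76;  (2·δr)² = 376
δS = √(398) = 19.9
S = 338, so δS/S = 19.9/338 = 0.0590.

5.90%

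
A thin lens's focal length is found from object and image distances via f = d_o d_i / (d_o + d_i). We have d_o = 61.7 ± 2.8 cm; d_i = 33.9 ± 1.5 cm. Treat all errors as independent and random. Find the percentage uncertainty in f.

3.28%

∂f/∂d_o = (d_i/(d_o+d_i))² = 0.126;  ∂f/∂d_i = (d_o/(d_o+d_i))² = 0.417
δf = √((∂f/∂d_o · δd_o)² + (∂f/∂d_i · δd_i)²) = √(0.124 + 0.390) = 0.717 cm
f = 21.9 cm, so δf/f = 0.717/21.9 = 0.0328.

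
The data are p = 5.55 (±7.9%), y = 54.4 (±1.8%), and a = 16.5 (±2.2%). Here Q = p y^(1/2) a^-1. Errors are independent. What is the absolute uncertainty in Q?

Relative error in a monomial: (δQ/Q)² = Σ (nᵢ · δxᵢ/xᵢ)².
  (1·δp/p)² = (1×0.0790)² = 0.00624;  (½·δy/y)² = (0.5×0.0180)² = 8.1e-05;  (-1·δa/a)² = (-1×0.0220)² = 0.000484
δQ/Q = √(0.00681) = 0.0825
Q = 2.48, so δQ = 0.0825 × 2.48 = 0.205.

0.205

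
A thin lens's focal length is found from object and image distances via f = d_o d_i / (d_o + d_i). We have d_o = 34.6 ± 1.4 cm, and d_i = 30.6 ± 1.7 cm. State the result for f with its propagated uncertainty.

∂f/∂d_o = (d_i/(d_o+d_i))² = 0.220;  ∂f/∂d_i = (d_o/(d_o+d_i))² = 0.282
δf = √((∂f/∂d_o · δd_o)² + (∂f/∂d_i · δd_i)²) = √(0.0951 + 0.229) = 0.569 cm
f = 16.2 cm.

16.2 ± 0.569 cm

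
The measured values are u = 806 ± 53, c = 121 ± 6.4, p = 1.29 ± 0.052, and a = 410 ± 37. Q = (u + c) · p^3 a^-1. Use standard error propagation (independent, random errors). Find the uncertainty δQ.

0.784

Let w = u + c = 927. δw = √(δu² + δc²) = √(2810 + 41.0) = 53.4, so δw/w = 0.0576.
Q is then a monomial in w, p, a:
δQ/Q = √((δw/w)² + (3·δp/p)² + (-1·δa/a)²) = √(0.00332 + 0.0146 + 0.00814) = 0.162
Q = 4.85, so δQ = 0.162 × 4.85 = 0.784.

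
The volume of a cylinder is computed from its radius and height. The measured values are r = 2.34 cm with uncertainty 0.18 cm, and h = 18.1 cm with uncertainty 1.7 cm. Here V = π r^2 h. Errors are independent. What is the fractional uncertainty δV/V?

0.180

V is a product of powers, so relative uncertainties combine in quadrature:
  (2·δr/r)² = (2×0.0769)² = 0.0237;  (1·δh/h)² = (1×0.0939)² = 0.00882
δV/V = √(0.0325) = 0.180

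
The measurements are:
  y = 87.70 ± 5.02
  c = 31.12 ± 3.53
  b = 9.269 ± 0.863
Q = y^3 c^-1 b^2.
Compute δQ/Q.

For a monomial Q ∝ y^3, c^-1, b^2, fractional errors add in quadrature:
  (3·δy/y)² = (3×0.0572)² = 0.0295;  (-1·δc/c)² = (-1×0.113)² = 0.0129;  (2·δb/b)² = (2×0.0931)² = 0.0347
δQ/Q = √(0.0770) = 0.278

0.278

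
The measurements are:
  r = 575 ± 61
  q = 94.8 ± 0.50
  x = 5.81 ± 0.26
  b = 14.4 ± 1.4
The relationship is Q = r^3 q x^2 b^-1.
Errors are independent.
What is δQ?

Products/powers → add relative errors in quadrature, weighted by exponent:
  (3·δr/r)² = (3×0.106)² = 0.101;  (1·δq/q)² = (1×0.00527)² = 2.78e-05;  (2·δx/x)² = (2×0.0448)² = 0.00801;  (-1·δb/b)² = (-1×0.0972)² = 0.00945
δQ/Q = √(0.119) = 0.345
Q = 4.22e+10, so δQ = 0.345 × 4.22e+10 = 1.46e+10.

1.46e+10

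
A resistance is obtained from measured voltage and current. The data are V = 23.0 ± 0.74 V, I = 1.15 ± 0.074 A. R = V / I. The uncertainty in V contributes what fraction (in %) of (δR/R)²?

(δR/R)² = (1·δV/V)² + (-1·δI/I)²
  V term: (1×0.0322)² = 0.00104
  I term: (-1×0.0643)² = 0.00414
Total = 0.00518. Share from V = 0.00104/0.00518 = 0.200.

20.0%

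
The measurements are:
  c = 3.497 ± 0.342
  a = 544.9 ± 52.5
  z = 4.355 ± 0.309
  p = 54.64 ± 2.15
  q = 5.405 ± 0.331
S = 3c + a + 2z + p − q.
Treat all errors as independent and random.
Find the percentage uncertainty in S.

Absolute uncertainties add in quadrature for a linear combination:
  (3·δc)² = 1.05;  (δa)² = 2760;  (2·δz)² = 0.382;  (δp)² = 4.62;  (δq)² = 0.110
δS = √(2760) = 52.6
S = 613.3, so δS/S = 52.6/613.3 = 0.0857.

8.57%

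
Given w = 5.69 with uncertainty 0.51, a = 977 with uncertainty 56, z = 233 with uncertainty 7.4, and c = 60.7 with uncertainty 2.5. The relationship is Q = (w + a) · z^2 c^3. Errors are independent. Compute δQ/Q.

0.150

Let u = w + a = 983. δu = √(δw² + δa²) = √(0.260 + 3140) = 56.0, so δu/u = 0.0570.
Q is then a monomial in u, z, c:
δQ/Q = √((δu/u)² + (2·δz/z)² + (3·δc/c)²) = √(0.00325 + 0.00403 + 0.0153) = 0.150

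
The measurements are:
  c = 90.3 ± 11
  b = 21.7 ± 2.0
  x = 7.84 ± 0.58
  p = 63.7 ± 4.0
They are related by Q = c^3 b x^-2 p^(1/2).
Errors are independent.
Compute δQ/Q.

0.406

Relative error in a monomial: (δQ/Q)² = Σ (nᵢ · δxᵢ/xᵢ)².
  (3·δc/c)² = (3×0.122)² = 0.134;  (1·δb/b)² = (1×0.0922)² = 0.00849;  (-2·δx/x)² = (-2×0.0740)² = 0.0219;  (½·δp/p)² = (0.5×0.0628)² = 0.000986
δQ/Q = √(0.165) = 0.406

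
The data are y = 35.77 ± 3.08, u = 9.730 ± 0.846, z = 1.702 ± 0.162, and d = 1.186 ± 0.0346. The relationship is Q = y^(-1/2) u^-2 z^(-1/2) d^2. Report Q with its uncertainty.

0.001904 ± 0.000370

Products/powers → add relative errors in quadrature, weighted by exponent:
  (−½·δy/y)² = (-0.5×0.0861)² = 0.00185;  (-2·δu/u)² = (-2×0.0869)² = 0.0302;  (−½·δz/z)² = (-0.5×0.0952)² = 0.00226;  (2·δd/d)² = (2×0.0292)² = 0.00340
δQ/Q = √(0.0378) = 0.194
Q = 0.001904, so δQ = 0.194 × 0.001904 = 0.000370.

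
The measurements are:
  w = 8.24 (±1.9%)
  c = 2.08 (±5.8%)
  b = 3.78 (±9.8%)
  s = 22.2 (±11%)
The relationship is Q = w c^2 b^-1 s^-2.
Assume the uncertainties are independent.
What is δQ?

Each factor contributes (exponent × relative error)² to (δQ/Q)²:
  (1·δw/w)² = (1×0.0190)² = 0.000361;  (2·δc/c)² = (2×0.0580)² = 0.0135;  (-1·δb/b)² = (-1×0.0980)² = 0.00960;  (-2·δs/s)² = (-2×0.110)² = 0.0484
δQ/Q = √(0.0718) = 0.268
Q = 0.0191, so δQ = 0.268 × 0.0191 = 0.00513.

0.00513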